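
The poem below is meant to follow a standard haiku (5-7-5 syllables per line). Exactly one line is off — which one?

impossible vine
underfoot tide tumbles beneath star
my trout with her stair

The second line

Line 1: impossible(4) + vine(1) = 5 ✓
Line 2: underfoot(3) + tide(1) + tumbles(2) + beneath(2) + star(1) = 9 (expected 7)
Line 3: my(1) + trout(1) + with(1) + her(1) + stair(1) = 5 ✓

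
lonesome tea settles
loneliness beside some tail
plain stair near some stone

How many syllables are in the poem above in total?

Line 1: "lonesome tea settles": 2+1+2 = 5
Line 2: "loneliness beside some tail": 3+2+1+1 = 7
Line 3: "plain stair near some stone": 1+1+1+1+1 = 5
Total: 5 + 7 + 5 = 17

17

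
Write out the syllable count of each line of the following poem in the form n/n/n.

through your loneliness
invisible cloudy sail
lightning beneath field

5/7/5

Line 1: through(1) + your(1) + loneliness(3) = 5
Line 2: invisible(4) + cloudy(2) + sail(1) = 7
Line 3: lightning(2) + beneath(2) + field(1) = 5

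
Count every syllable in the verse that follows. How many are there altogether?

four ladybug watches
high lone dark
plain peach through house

Line 1: four (1), ladybug (3), watches (2) → 6
Line 2: high (1), lone (1), dark (1) → 3
Line 3: plain (1), peach (1), through (1), house (1) → 4
Total: 6 + 3 + 4 = 13

13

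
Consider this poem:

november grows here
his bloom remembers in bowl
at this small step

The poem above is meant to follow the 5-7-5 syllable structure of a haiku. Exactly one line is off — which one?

Line 1: november (3), grows (1), here (1) → 5 ✓
Line 2: his (1), bloom (1), remembers (3), in (1), bowl (1) → 7 ✓
Line 3: at (1), this (1), small (1), step (1) → 4 (expected 5)

The third line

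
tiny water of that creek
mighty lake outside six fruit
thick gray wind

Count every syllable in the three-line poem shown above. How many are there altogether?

17

Line 1: tiny(2) + water(2) + of(1) + that(1) + creek(1) = 7
Line 2: mighty(2) + lake(1) + outside(2) + six(1) + fruit(1) = 7
Line 3: thick(1) + gray(1) + wind(1) = 3
Total: 7 + 7 + 3 = 17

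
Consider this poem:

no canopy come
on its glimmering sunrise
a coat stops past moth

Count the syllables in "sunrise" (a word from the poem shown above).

"sunrise" has 2 syllables.

2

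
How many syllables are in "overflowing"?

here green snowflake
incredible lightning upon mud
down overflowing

"overflowing" has 4 syllables.

4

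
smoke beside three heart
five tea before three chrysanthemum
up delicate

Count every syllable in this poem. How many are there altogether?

Line 1: smoke (1), beside (2), three (1), heart (1) → 5
Line 2: five (1), tea (1), before (2), three (1), chrysanthemum (4) → 9
Line 3: up (1), delicate (3) → 4
Total: 5 + 9 + 4 = 18

18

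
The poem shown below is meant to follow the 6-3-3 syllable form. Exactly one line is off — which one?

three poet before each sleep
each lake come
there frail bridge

Line 1: three(1) + poet(2) + before(2) + each(1) + sleep(1) = 7 (expected 6)
Line 2: each(1) + lake(1) + come(1) = 3 ✓
Line 3: there(1) + frail(1) + bridge(1) = 3 ✓

Line 1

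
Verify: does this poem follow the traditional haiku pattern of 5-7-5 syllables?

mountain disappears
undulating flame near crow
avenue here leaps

Yes

Line 1: mountain (2), disappears (3) → 5 ✓
Line 2: undulating (4), flame (1), near (1), crow (1) → 7 ✓
Line 3: avenue (3), here (1), leaps (1) → 5 ✓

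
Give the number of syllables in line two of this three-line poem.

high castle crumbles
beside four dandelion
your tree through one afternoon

Line two: "beside four dandelion": 2+1+4 = 7

7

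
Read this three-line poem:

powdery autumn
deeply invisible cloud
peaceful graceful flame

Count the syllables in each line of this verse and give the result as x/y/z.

Line 1: "powdery autumn": 3+2 = 5
Line 2: "deeply invisible cloud": 2+4+1 = 7
Line 3: "peaceful graceful flame": 2+2+1 = 5

5/7/5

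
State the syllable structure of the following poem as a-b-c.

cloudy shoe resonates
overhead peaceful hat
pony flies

Line 1: cloudy(2) + shoe(1) + resonates(3) = 6
Line 2: overhead(3) + peaceful(2) + hat(1) = 6
Line 3: pony(2) + flies(1) = 3

6-6-3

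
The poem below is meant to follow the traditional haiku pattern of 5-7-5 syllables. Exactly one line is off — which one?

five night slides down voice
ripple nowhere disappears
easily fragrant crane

Line 1: five (1), night (1), slides (1), down (1), voice (1) → 5 ✓
Line 2: ripple (2), nowhere (2), disappears (3) → 7 ✓
Line 3: easily (3), fragrant (2), crane (1) → 6 (expected 5)

The third line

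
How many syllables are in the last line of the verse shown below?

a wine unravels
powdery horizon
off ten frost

The last line: "off ten frost": 1+1+1 = 3

3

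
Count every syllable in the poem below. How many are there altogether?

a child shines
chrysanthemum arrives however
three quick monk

Line 1: a (1), child (1), shines (1) → 3
Line 2: chrysanthemum (4), arrives (2), however (3) → 9
Line 3: three (1), quick (1), monk (1) → 3
Total: 3 + 9 + 3 = 15

15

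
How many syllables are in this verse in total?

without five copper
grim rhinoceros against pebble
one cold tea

17

Line 1: without (2), five (1), copper (2) → 5
Line 2: grim (1), rhinoceros (4), against (2), pebble (2) → 9
Line 3: one (1), cold (1), tea (1) → 3
Total: 5 + 9 + 3 = 17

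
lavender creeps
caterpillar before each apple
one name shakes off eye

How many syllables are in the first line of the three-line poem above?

4

The first line: lavender (3), creeps (1) → 4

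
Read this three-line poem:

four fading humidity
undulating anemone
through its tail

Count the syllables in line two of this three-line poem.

8

Line two: "undulating anemone": 4+4 = 8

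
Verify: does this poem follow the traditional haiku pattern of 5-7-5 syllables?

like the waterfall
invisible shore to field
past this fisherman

Line 1: like(1) + the(1) + waterfall(3) = 5 ✓
Line 2: invisible(4) + shore(1) + to(1) + field(1) = 7 ✓
Line 3: past(1) + this(1) + fisherman(3) = 5 ✓

Yes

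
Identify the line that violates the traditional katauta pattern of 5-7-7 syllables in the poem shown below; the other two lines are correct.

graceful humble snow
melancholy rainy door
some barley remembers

Line 1: graceful (2), humble (2), snow (1) → 5 ✓
Line 2: melancholy (4), rainy (2), door (1) → 7 ✓
Line 3: some (1), barley (2), remembers (3) → 6 (expected 7)

The third line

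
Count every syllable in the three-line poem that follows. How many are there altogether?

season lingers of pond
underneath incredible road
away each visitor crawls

21

Line 1: season(2) + lingers(2) + of(1) + pond(1) = 6
Line 2: underneath(3) + incredible(4) + road(1) = 8
Line 3: away(2) + each(1) + visitor(3) + crawls(1) = 7
Total: 6 + 8 + 7 = 21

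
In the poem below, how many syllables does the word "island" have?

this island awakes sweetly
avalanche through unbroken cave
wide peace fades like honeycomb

"island" has 2 syllables.

2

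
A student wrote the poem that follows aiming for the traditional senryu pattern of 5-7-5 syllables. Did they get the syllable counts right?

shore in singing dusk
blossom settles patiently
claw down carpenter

Yes

Line 1: shore (1), in (1), singing (2), dusk (1) → 5 ✓
Line 2: blossom (2), settles (2), patiently (3) → 7 ✓
Line 3: claw (1), down (1), carpenter (3) → 5 ✓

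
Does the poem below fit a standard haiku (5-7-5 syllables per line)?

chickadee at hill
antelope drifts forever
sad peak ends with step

Yes

Line 1: chickadee (3), at (1), hill (1) → 5 ✓
Line 2: antelope (3), drifts (1), forever (3) → 7 ✓
Line 3: sad (1), peak (1), ends (1), with (1), step (1) → 5 ✓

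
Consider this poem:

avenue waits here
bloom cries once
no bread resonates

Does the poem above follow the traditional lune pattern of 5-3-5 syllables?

Line 1: avenue (3), waits (1), here (1) → 5 ✓
Line 2: bloom (1), cries (1), once (1) → 3 ✓
Line 3: no (1), bread (1), resonates (3) → 5 ✓

Yes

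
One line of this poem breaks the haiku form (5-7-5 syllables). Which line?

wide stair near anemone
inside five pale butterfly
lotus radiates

Line 1: "wide stair near anemone": 1+1+1+4 = 7 (expected 5)
Line 2: "inside five pale butterfly": 2+1+1+3 = 7 ✓
Line 3: "lotus radiates": 2+3 = 5 ✓

Line 1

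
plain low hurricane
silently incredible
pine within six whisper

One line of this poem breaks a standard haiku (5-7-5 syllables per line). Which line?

Line 1: plain (1), low (1), hurricane (3) → 5 ✓
Line 2: silently (3), incredible (4) → 7 ✓
Line 3: pine (1), within (2), six (1), whisper (2) → 6 (expected 5)

Line 3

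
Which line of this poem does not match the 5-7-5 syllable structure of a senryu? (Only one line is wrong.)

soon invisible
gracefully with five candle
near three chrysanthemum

Line 1: "soon invisible": 1+4 = 5 ✓
Line 2: "gracefully with five candle": 3+1+1+2 = 7 ✓
Line 3: "near three chrysanthemum": 1+1+4 = 6 (expected 5)

The third line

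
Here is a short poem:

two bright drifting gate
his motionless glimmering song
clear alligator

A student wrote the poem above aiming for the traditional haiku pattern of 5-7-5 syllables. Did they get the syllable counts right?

Line 1: two (1), bright (1), drifting (2), gate (1) → 5 ✓
Line 2: his (1), motionless (3), glimmering (3), song (1) → 8 (expected 7)
Line 3: clear (1), alligator (4) → 5 ✓

No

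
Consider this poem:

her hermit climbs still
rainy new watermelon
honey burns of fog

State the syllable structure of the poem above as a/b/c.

Line 1: "her hermit climbs still": 1+2+1+1 = 5
Line 2: "rainy new watermelon": 2+1+4 = 7
Line 3: "honey burns of fog": 2+1+1+1 = 5

5/7/5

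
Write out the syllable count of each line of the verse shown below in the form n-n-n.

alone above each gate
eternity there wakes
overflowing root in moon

Line 1: "alone above each gate": 2+2+1+1 = 6
Line 2: "eternity there wakes": 4+1+1 = 6
Line 3: "overflowing root in moon": 4+1+1+1 = 7

6-6-7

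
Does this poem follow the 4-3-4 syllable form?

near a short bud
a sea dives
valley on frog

Line 1: near (1), a (1), short (1), bud (1) → 4 ✓
Line 2: a (1), sea (1), dives (1) → 3 ✓
Line 3: valley (2), on (1), frog (1) → 4 ✓

Yes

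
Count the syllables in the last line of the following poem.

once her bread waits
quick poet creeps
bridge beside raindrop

5

The last line: bridge(1) + beside(2) + raindrop(2) = 5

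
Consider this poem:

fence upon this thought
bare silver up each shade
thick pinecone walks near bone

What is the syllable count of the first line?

5

The first line: "fence upon this thought": 1+2+1+1 = 5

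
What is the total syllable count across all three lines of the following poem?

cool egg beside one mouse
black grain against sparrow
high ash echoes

Line 1: cool(1) + egg(1) + beside(2) + one(1) + mouse(1) = 6
Line 2: black(1) + grain(1) + against(2) + sparrow(2) = 6
Line 3: high(1) + ash(1) + echoes(2) = 4
Total: 6 + 6 + 4 = 16

16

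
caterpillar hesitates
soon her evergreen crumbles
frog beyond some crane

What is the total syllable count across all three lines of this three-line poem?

19

Line 1: "caterpillar hesitates": 4+3 = 7
Line 2: "soon her evergreen crumbles": 1+1+3+2 = 7
Line 3: "frog beyond some crane": 1+2+1+1 = 5
Total: 7 + 7 + 5 = 19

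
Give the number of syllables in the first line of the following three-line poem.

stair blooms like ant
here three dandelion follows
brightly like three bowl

The first line: stair (1), blooms (1), like (1), ant (1) → 4

4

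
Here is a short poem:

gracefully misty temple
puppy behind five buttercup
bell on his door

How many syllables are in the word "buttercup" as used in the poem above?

"buttercup" has 3 syllables.

3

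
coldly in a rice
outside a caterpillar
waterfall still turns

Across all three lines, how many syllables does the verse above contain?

17

Line 1: "coldly in a rice": 2+1+1+1 = 5
Line 2: "outside a caterpillar": 2+1+4 = 7
Line 3: "waterfall still turns": 3+1+1 = 5
Total: 5 + 7 + 5 = 17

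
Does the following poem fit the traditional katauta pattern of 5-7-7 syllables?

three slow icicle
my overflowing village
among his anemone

Line 1: "three slow icicle": 1+1+3 = 5 ✓
Line 2: "my overflowing village": 1+4+2 = 7 ✓
Line 3: "among his anemone": 2+1+4 = 7 ✓

Yes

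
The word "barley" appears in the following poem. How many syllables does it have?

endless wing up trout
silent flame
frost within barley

2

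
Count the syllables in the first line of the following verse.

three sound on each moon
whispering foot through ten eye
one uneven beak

The first line: three (1), sound (1), on (1), each (1), moon (1) → 5

5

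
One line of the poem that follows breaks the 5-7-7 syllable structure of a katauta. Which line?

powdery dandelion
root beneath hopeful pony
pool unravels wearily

Line 1: powdery (3), dandelion (4) → 7 (expected 5)
Line 2: root (1), beneath (2), hopeful (2), pony (2) → 7 ✓
Line 3: pool (1), unravels (3), wearily (3) → 7 ✓

The first line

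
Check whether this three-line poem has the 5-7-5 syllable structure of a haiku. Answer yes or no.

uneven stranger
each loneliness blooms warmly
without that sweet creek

Yes

Line 1: uneven (3), stranger (2) → 5 ✓
Line 2: each (1), loneliness (3), blooms (1), warmly (2) → 7 ✓
Line 3: without (2), that (1), sweet (1), creek (1) → 5 ✓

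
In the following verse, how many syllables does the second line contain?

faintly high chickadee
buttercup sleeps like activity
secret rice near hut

9

The second line: buttercup(3) + sleeps(1) + like(1) + activity(4) = 9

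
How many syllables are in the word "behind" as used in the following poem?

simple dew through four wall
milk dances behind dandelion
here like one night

2

"behind" has 2 syllables.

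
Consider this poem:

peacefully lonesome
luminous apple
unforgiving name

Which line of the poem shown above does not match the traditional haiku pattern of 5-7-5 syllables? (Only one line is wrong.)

The second line

Line 1: "peacefully lonesome": 3+2 = 5 ✓
Line 2: "luminous apple": 3+2 = 5 (expected 7)
Line 3: "unforgiving name": 4+1 = 5 ✓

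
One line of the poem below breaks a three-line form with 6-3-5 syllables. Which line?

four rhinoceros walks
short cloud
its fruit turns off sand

Line 2

Line 1: four(1) + rhinoceros(4) + walks(1) = 6 ✓
Line 2: short(1) + cloud(1) = 2 (expected 3)
Line 3: its(1) + fruit(1) + turns(1) + off(1) + sand(1) = 5 ✓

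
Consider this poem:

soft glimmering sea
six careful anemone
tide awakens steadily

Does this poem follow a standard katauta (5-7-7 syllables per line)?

Yes

Line 1: soft (1), glimmering (3), sea (1) → 5 ✓
Line 2: six (1), careful (2), anemone (4) → 7 ✓
Line 3: tide (1), awakens (3), steadily (3) → 7 ✓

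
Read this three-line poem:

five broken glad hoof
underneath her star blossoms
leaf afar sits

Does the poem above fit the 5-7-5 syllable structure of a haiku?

No

Line 1: five (1), broken (2), glad (1), hoof (1) → 5 ✓
Line 2: underneath (3), her (1), star (1), blossoms (2) → 7 ✓
Line 3: leaf (1), afar (2), sits (1) → 4 (expected 5)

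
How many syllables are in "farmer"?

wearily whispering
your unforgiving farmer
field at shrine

"farmer" has 2 syllables.

2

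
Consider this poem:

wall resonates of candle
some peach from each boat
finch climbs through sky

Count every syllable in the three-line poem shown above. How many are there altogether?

Line 1: "wall resonates of candle": 1+3+1+2 = 7
Line 2: "some peach from each boat": 1+1+1+1+1 = 5
Line 3: "finch climbs through sky": 1+1+1+1 = 4
Total: 7 + 5 + 4 = 16

16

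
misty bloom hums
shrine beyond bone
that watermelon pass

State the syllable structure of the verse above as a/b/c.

Line 1: "misty bloom hums": 2+1+1 = 4
Line 2: "shrine beyond bone": 1+2+1 = 4
Line 3: "that watermelon pass": 1+4+1 = 6

4/4/6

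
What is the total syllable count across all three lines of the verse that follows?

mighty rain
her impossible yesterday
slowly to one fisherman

18

Line 1: mighty(2) + rain(1) = 3
Line 2: her(1) + impossible(4) + yesterday(3) = 8
Line 3: slowly(2) + to(1) + one(1) + fisherman(3) = 7
Total: 3 + 8 + 7 = 18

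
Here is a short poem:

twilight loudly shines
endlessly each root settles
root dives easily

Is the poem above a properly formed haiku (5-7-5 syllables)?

Yes

Line 1: twilight(2) + loudly(2) + shines(1) = 5 ✓
Line 2: endlessly(3) + each(1) + root(1) + settles(2) = 7 ✓
Line 3: root(1) + dives(1) + easily(3) = 5 ✓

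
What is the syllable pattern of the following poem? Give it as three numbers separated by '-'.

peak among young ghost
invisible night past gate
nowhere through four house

5-7-5

Line 1: peak(1) + among(2) + young(1) + ghost(1) = 5
Line 2: invisible(4) + night(1) + past(1) + gate(1) = 7
Line 3: nowhere(2) + through(1) + four(1) + house(1) = 5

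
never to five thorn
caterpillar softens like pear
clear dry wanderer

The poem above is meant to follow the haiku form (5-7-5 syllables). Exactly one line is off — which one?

Line 1: never (2), to (1), five (1), thorn (1) → 5 ✓
Line 2: caterpillar (4), softens (2), like (1), pear (1) → 8 (expected 7)
Line 3: clear (1), dry (1), wanderer (3) → 5 ✓

Line 2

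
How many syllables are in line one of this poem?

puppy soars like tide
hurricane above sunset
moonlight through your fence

5

Line one: puppy (2), soars (1), like (1), tide (1) → 5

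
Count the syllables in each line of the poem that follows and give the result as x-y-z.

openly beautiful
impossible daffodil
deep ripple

6-7-3

Line 1: "openly beautiful": 3+3 = 6
Line 2: "impossible daffodil": 4+3 = 7
Line 3: "deep ripple": 1+2 = 3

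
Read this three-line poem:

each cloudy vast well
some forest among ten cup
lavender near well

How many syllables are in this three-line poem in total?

Line 1: each (1), cloudy (2), vast (1), well (1) → 5
Line 2: some (1), forest (2), among (2), ten (1), cup (1) → 7
Line 3: lavender (3), near (1), well (1) → 5
Total: 5 + 7 + 5 = 17

17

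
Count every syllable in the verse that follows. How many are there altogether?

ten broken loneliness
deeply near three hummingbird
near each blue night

Line 1: ten(1) + broken(2) + loneliness(3) = 6
Line 2: deeply(2) + near(1) + three(1) + hummingbird(3) = 7
Line 3: near(1) + each(1) + blue(1) + night(1) = 4
Total: 6 + 7 + 4 = 17

17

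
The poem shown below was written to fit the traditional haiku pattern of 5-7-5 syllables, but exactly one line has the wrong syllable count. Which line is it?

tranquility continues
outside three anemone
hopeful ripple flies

Line 1: tranquility(4) + continues(3) = 7 (expected 5)
Line 2: outside(2) + three(1) + anemone(4) = 7 ✓
Line 3: hopeful(2) + ripple(2) + flies(1) = 5 ✓

The first line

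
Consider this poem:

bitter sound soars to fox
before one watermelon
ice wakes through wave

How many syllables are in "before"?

"before" has 2 syllables.

2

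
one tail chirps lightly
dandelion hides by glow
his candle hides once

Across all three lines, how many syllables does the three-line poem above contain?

Line 1: one (1), tail (1), chirps (1), lightly (2) → 5
Line 2: dandelion (4), hides (1), by (1), glow (1) → 7
Line 3: his (1), candle (2), hides (1), once (1) → 5
Total: 5 + 7 + 5 = 17

17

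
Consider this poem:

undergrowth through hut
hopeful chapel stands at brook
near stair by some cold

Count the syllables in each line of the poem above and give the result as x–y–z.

5–7–5

Line 1: "undergrowth through hut": 3+1+1 = 5
Line 2: "hopeful chapel stands at brook": 2+2+1+1+1 = 7
Line 3: "near stair by some cold": 1+1+1+1+1 = 5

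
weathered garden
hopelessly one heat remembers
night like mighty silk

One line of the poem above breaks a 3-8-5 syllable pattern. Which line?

Line 1

Line 1: "weathered garden": 2+2 = 4 (expected 3)
Line 2: "hopelessly one heat remembers": 3+1+1+3 = 8 ✓
Line 3: "night like mighty silk": 1+1+2+1 = 5 ✓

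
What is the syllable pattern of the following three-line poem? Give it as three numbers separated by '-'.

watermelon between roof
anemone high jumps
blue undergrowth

7-6-4

Line 1: watermelon(4) + between(2) + roof(1) = 7
Line 2: anemone(4) + high(1) + jumps(1) = 6
Line 3: blue(1) + undergrowth(3) = 4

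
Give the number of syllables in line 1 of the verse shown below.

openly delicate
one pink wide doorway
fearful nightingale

6

Line 1: "openly delicate": 3+3 = 6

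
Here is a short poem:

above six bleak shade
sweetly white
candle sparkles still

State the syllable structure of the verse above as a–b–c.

Line 1: above (2), six (1), bleak (1), shade (1) → 5
Line 2: sweetly (2), white (1) → 3
Line 3: candle (2), sparkles (2), still (1) → 5

5–3–5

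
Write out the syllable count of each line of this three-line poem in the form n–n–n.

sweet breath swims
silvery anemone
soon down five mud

Line 1: "sweet breath swims": 1+1+1 = 3
Line 2: "silvery anemone": 3+4 = 7
Line 3: "soon down five mud": 1+1+1+1 = 4

3–7–4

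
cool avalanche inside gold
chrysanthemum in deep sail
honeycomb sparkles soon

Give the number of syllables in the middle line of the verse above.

7

The middle line: "chrysanthemum in deep sail": 4+1+1+1 = 7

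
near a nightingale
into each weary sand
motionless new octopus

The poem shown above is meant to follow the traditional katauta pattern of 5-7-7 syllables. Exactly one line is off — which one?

Line 1: "near a nightingale": 1+1+3 = 5 ✓
Line 2: "into each weary sand": 2+1+2+1 = 6 (expected 7)
Line 3: "motionless new octopus": 3+1+3 = 7 ✓

Line 2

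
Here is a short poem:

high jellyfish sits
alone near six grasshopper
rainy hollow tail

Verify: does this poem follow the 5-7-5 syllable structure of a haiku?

Yes

Line 1: "high jellyfish sits": 1+3+1 = 5 ✓
Line 2: "alone near six grasshopper": 2+1+1+3 = 7 ✓
Line 3: "rainy hollow tail": 2+2+1 = 5 ✓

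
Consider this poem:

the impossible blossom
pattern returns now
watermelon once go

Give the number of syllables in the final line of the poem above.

6

The final line: "watermelon once go": 4+1+1 = 6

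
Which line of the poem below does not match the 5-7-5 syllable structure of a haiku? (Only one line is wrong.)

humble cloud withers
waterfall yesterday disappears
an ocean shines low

Line 1: humble (2), cloud (1), withers (2) → 5 ✓
Line 2: waterfall (3), yesterday (3), disappears (3) → 9 (expected 7)
Line 3: an (1), ocean (2), shines (1), low (1) → 5 ✓

Line 2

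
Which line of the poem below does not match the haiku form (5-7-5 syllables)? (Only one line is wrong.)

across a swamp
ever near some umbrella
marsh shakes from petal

The first line

Line 1: across(2) + a(1) + swamp(1) = 4 (expected 5)
Line 2: ever(2) + near(1) + some(1) + umbrella(3) = 7 ✓
Line 3: marsh(1) + shakes(1) + from(1) + petal(2) = 5 ✓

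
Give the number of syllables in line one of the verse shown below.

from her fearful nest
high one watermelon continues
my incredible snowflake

Line one: "from her fearful nest": 1+1+2+1 = 5

5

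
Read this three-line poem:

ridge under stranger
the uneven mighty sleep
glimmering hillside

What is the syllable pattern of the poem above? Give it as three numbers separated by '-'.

Line 1: ridge (1), under (2), stranger (2) → 5
Line 2: the (1), uneven (3), mighty (2), sleep (1) → 7
Line 3: glimmering (3), hillside (2) → 5

5-7-5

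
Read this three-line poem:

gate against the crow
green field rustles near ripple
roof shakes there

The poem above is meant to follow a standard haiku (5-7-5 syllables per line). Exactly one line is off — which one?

Line 1: gate (1), against (2), the (1), crow (1) → 5 ✓
Line 2: green (1), field (1), rustles (2), near (1), ripple (2) → 7 ✓
Line 3: roof (1), shakes (1), there (1) → 3 (expected 5)

The third line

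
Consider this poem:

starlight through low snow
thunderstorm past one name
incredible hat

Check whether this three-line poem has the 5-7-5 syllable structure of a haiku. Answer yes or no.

No

Line 1: starlight(2) + through(1) + low(1) + snow(1) = 5 ✓
Line 2: thunderstorm(3) + past(1) + one(1) + name(1) = 6 (expected 7)
Line 3: incredible(4) + hat(1) = 5 ✓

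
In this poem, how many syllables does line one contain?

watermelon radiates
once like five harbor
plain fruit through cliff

Line one: "watermelon radiates": 4+3 = 7

7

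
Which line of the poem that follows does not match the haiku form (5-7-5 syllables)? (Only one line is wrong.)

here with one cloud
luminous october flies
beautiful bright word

Line 1: here(1) + with(1) + one(1) + cloud(1) = 4 (expected 5)
Line 2: luminous(3) + october(3) + flies(1) = 7 ✓
Line 3: beautiful(3) + bright(1) + word(1) = 5 ✓

Line 1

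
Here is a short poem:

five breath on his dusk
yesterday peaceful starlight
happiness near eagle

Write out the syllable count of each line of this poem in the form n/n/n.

5/7/6

Line 1: five (1), breath (1), on (1), his (1), dusk (1) → 5
Line 2: yesterday (3), peaceful (2), starlight (2) → 7
Line 3: happiness (3), near (1), eagle (2) → 6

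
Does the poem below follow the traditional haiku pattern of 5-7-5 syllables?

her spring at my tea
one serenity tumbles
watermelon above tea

No

Line 1: "her spring at my tea": 1+1+1+1+1 = 5 ✓
Line 2: "one serenity tumbles": 1+4+2 = 7 ✓
Line 3: "watermelon above tea": 4+2+1 = 7 (expected 5)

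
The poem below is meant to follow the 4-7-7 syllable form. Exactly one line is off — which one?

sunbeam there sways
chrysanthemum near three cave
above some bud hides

Line 3

Line 1: sunbeam(2) + there(1) + sways(1) = 4 ✓
Line 2: chrysanthemum(4) + near(1) + three(1) + cave(1) = 7 ✓
Line 3: above(2) + some(1) + bud(1) + hides(1) = 5 (expected 7)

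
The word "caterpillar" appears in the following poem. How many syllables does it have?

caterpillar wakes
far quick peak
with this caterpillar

4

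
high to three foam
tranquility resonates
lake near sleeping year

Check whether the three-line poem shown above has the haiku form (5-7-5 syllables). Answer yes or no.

Line 1: "high to three foam": 1+1+1+1 = 4 (expected 5)
Line 2: "tranquility resonates": 4+3 = 7 ✓
Line 3: "lake near sleeping year": 1+1+2+1 = 5 ✓

No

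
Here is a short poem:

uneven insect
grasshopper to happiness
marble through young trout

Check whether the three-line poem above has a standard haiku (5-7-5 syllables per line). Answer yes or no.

Yes

Line 1: uneven(3) + insect(2) = 5 ✓
Line 2: grasshopper(3) + to(1) + happiness(3) = 7 ✓
Line 3: marble(2) + through(1) + young(1) + trout(1) = 5 ✓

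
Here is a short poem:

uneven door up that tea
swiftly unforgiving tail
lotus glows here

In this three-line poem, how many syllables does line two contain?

Line two: "swiftly unforgiving tail": 2+4+1 = 7

7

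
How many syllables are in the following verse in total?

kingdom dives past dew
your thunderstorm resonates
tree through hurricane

17

Line 1: kingdom (2), dives (1), past (1), dew (1) → 5
Line 2: your (1), thunderstorm (3), resonates (3) → 7
Line 3: tree (1), through (1), hurricane (3) → 5
Total: 5 + 7 + 5 = 17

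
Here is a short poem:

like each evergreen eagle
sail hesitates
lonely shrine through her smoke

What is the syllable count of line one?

Line one: like(1) + each(1) + evergreen(3) + eagle(2) = 7

7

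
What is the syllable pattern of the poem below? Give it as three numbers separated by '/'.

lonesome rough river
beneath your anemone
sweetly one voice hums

Line 1: lonesome (2), rough (1), river (2) → 5
Line 2: beneath (2), your (1), anemone (4) → 7
Line 3: sweetly (2), one (1), voice (1), hums (1) → 5

5/7/5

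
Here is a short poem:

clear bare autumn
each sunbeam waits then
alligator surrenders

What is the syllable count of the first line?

The first line: "clear bare autumn": 1+1+2 = 4

4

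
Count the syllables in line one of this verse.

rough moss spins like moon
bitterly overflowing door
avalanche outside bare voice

5

Line one: rough (1), moss (1), spins (1), like (1), moon (1) → 5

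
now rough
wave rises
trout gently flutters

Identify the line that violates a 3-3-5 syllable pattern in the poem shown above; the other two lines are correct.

Line 1: now (1), rough (1) → 2 (expected 3)
Line 2: wave (1), rises (2) → 3 ✓
Line 3: trout (1), gently (2), flutters (2) → 5 ✓

Line 1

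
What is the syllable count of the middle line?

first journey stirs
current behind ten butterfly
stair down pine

The middle line: current(2) + behind(2) + ten(1) + butterfly(3) = 8

8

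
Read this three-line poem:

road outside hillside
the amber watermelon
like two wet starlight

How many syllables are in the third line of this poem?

5

The third line: "like two wet starlight": 1+1+1+2 = 5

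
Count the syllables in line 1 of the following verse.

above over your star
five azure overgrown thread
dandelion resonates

6

Line 1: above (2), over (2), your (1), star (1) → 6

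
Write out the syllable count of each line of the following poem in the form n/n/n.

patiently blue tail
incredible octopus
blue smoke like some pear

Line 1: patiently (3), blue (1), tail (1) → 5
Line 2: incredible (4), octopus (3) → 7
Line 3: blue (1), smoke (1), like (1), some (1), pear (1) → 5

5/7/5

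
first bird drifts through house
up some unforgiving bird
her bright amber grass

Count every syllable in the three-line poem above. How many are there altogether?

17

Line 1: first (1), bird (1), drifts (1), through (1), house (1) → 5
Line 2: up (1), some (1), unforgiving (4), bird (1) → 7
Line 3: her (1), bright (1), amber (2), grass (1) → 5
Total: 5 + 7 + 5 = 17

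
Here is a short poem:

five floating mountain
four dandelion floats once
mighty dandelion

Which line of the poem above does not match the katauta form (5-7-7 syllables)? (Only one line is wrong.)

Line 3

Line 1: "five floating mountain": 1+2+2 = 5 ✓
Line 2: "four dandelion floats once": 1+4+1+1 = 7 ✓
Line 3: "mighty dandelion": 2+4 = 6 (expected 7)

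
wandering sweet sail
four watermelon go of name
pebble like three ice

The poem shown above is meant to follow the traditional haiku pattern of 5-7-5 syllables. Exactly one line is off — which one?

Line 1: "wandering sweet sail": 3+1+1 = 5 ✓
Line 2: "four watermelon go of name": 1+4+1+1+1 = 8 (expected 7)
Line 3: "pebble like three ice": 2+1+1+1 = 5 ✓

Line 2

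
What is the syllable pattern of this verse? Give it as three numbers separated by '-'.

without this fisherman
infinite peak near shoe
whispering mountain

6-6-5

Line 1: "without this fisherman": 2+1+3 = 6
Line 2: "infinite peak near shoe": 3+1+1+1 = 6
Line 3: "whispering mountain": 3+2 = 5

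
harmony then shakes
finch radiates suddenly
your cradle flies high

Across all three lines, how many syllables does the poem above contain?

Line 1: harmony(3) + then(1) + shakes(1) = 5
Line 2: finch(1) + radiates(3) + suddenly(3) = 7
Line 3: your(1) + cradle(2) + flies(1) + high(1) = 5
Total: 5 + 7 + 5 = 17

17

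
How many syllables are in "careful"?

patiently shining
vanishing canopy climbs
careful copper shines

2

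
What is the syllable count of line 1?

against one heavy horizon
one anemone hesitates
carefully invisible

8

Line 1: against(2) + one(1) + heavy(2) + horizon(3) = 8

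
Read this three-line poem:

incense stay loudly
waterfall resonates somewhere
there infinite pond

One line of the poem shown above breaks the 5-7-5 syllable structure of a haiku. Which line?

Line 1: incense (2), stay (1), loudly (2) → 5 ✓
Line 2: waterfall (3), resonates (3), somewhere (2) → 8 (expected 7)
Line 3: there (1), infinite (3), pond (1) → 5 ✓

Line 2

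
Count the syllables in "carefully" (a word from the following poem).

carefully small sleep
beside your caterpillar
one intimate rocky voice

3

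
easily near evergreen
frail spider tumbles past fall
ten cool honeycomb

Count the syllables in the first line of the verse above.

The first line: easily(3) + near(1) + evergreen(3) = 7

7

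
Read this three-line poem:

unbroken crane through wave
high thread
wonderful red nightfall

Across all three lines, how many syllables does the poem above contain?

Line 1: unbroken(3) + crane(1) + through(1) + wave(1) = 6
Line 2: high(1) + thread(1) = 2
Line 3: wonderful(3) + red(1) + nightfall(2) = 6
Total: 6 + 2 + 6 = 14

14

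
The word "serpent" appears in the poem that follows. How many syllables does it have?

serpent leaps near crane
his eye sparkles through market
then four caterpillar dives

"serpent" has 2 syllables.

2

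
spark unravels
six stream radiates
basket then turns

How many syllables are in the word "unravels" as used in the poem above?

"unravels" has 3 syllables.

3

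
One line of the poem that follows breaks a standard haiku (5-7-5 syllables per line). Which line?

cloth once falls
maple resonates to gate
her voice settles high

Line 1: "cloth once falls": 1+1+1 = 3 (expected 5)
Line 2: "maple resonates to gate": 2+3+1+1 = 7 ✓
Line 3: "her voice settles high": 1+1+2+1 = 5 ✓

Line 1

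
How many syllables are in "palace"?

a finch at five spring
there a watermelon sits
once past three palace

2

"palace" has 2 syllables.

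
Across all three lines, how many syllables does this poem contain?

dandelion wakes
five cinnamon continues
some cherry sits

Line 1: dandelion(4) + wakes(1) = 5
Line 2: five(1) + cinnamon(3) + continues(3) = 7
Line 3: some(1) + cherry(2) + sits(1) = 4
Total: 5 + 7 + 4 = 16

16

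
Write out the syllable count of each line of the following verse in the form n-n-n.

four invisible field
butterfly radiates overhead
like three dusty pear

Line 1: four(1) + invisible(4) + field(1) = 6
Line 2: butterfly(3) + radiates(3) + overhead(3) = 9
Line 3: like(1) + three(1) + dusty(2) + pear(1) = 5

6-9-5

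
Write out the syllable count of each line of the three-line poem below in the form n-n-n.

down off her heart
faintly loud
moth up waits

4-3-3

Line 1: "down off her heart": 1+1+1+1 = 4
Line 2: "faintly loud": 2+1 = 3
Line 3: "moth up waits": 1+1+1 = 3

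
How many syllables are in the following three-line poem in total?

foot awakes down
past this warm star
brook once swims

11

Line 1: "foot awakes down": 1+2+1 = 4
Line 2: "past this warm star": 1+1+1+1 = 4
Line 3: "brook once swims": 1+1+1 = 3
Total: 4 + 4 + 3 = 11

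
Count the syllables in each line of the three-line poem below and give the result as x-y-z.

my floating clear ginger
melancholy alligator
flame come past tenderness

Line 1: my (1), floating (2), clear (1), ginger (2) → 6
Line 2: melancholy (4), alligator (4) → 8
Line 3: flame (1), come (1), past (1), tenderness (3) → 6

6-8-6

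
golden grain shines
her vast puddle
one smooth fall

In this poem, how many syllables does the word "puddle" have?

"puddle" has 2 syllables.

2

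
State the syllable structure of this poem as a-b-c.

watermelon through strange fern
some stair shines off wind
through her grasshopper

Line 1: watermelon (4), through (1), strange (1), fern (1) → 7
Line 2: some (1), stair (1), shines (1), off (1), wind (1) → 5
Line 3: through (1), her (1), grasshopper (3) → 5

7-5-5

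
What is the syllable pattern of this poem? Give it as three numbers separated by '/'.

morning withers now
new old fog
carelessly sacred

5/3/5

Line 1: morning(2) + withers(2) + now(1) = 5
Line 2: new(1) + old(1) + fog(1) = 3
Line 3: carelessly(3) + sacred(2) = 5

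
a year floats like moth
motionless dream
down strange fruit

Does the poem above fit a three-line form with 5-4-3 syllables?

Yes

Line 1: a(1) + year(1) + floats(1) + like(1) + moth(1) = 5 ✓
Line 2: motionless(3) + dream(1) = 4 ✓
Line 3: down(1) + strange(1) + fruit(1) = 3 ✓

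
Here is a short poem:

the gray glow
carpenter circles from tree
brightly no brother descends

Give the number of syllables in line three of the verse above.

7

Line three: brightly (2), no (1), brother (2), descends (2) → 7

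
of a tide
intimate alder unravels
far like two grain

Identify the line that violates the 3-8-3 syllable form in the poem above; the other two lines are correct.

Line 3

Line 1: "of a tide": 1+1+1 = 3 ✓
Line 2: "intimate alder unravels": 3+2+3 = 8 ✓
Line 3: "far like two grain": 1+1+1+1 = 4 (expected 3)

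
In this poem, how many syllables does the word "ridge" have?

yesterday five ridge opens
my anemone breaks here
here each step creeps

"ridge" has 1 syllable.

1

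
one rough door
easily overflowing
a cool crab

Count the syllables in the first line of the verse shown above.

The first line: one (1), rough (1), door (1) → 3

3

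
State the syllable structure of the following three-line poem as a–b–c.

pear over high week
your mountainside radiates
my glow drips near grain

5–7–5

Line 1: "pear over high week": 1+2+1+1 = 5
Line 2: "your mountainside radiates": 1+3+3 = 7
Line 3: "my glow drips near grain": 1+1+1+1+1 = 5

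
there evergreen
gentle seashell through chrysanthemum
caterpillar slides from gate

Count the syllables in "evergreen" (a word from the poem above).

"evergreen" has 3 syllables.

3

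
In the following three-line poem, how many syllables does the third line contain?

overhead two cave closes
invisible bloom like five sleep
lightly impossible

The third line: "lightly impossible": 2+4 = 6

6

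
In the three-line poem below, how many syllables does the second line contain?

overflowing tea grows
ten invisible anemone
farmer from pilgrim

9

The second line: ten (1), invisible (4), anemone (4) → 9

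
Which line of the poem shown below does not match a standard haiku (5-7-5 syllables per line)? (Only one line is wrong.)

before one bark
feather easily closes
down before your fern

Line 1: "before one bark": 2+1+1 = 4 (expected 5)
Line 2: "feather easily closes": 2+3+2 = 7 ✓
Line 3: "down before your fern": 1+2+1+1 = 5 ✓

The first line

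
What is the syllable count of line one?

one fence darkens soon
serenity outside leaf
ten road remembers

5

Line one: one(1) + fence(1) + darkens(2) + soon(1) = 5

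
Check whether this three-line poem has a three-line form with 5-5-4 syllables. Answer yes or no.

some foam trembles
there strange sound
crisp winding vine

No

Line 1: some (1), foam (1), trembles (2) → 4 (expected 5)
Line 2: there (1), strange (1), sound (1) → 3 (expected 5)
Line 3: crisp (1), winding (2), vine (1) → 4 ✓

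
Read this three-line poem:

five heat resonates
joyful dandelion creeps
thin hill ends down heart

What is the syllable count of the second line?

The second line: "joyful dandelion creeps": 2+4+1 = 7

7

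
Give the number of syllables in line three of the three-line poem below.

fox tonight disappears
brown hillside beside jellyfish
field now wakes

Line three: field(1) + now(1) + wakes(1) = 3

3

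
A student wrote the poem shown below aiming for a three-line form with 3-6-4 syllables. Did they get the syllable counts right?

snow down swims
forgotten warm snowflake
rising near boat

Yes

Line 1: "snow down swims": 1+1+1 = 3 ✓
Line 2: "forgotten warm snowflake": 3+1+2 = 6 ✓
Line 3: "rising near boat": 2+1+1 = 4 ✓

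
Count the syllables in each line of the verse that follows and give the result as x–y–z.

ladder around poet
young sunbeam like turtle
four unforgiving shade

Line 1: "ladder around poet": 2+2+2 = 6
Line 2: "young sunbeam like turtle": 1+2+1+2 = 6
Line 3: "four unforgiving shade": 1+4+1 = 6

6–6–6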